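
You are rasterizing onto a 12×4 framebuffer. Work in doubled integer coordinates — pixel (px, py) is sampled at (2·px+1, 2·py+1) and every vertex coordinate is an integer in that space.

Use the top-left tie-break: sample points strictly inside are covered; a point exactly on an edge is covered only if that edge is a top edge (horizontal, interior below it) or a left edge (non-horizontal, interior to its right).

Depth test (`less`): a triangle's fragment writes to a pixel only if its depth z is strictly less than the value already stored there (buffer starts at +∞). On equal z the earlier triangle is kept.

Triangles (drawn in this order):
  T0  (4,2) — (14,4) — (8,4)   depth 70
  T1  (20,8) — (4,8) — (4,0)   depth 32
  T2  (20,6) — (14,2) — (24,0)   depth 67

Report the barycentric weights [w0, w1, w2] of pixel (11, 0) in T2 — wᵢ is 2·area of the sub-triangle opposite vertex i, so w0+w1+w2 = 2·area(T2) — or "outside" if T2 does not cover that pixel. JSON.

T0:
  2·area = 12
  edge (4, 2)→(14, 4): d=(10,2) right/bottom  bias=-1
  edge (14, 4)→(8, 4): d=(-6,0) right/bottom  bias=-1
  edge (8, 4)→(4, 2): d=(-4,-2) top-left  bias=+0
    (3,1)@(7, 3): e=[4,6,2] → X
    (4,1)@(9, 3): e=[0,6,6] → .  [on edge]
    (3,2)@(7, 5): e=[24,-6,-6] → .
    (9,2)@(19, 5): e=[0,-6,18] → .  [on edge]
  covered (1 px):
    . . . . . . . . . . . .
    . . . X . . . . . . . .
    . . . . . . . . . . . .
    . . . . . . . . . . . .
T1:
  2·area = 128
  edge (20, 8)→(4, 8): d=(-16,0) right/bottom  bias=-1
  edge (4, 8)→(4, 0): d=(0,-8) top-left  bias=+0
  edge (4, 0)→(20, 8): d=(16,8) right/bottom  bias=-1
    (2,0)@(5, 1): e=[112,8,8] → X
    (3,0)@(7, 1): e=[112,24,-8] → .
    (2,1)@(5, 3): e=[80,8,40] → X
    (3,1)@(7, 3): e=[80,24,24] → X
    (4,1)@(9, 3): e=[80,40,8] → X
    (5,1)@(11, 3): e=[80,56,-8] → .
    (2,2)@(5, 5): e=[48,8,72] → X
    (5,2)@(11, 5): e=[48,56,24] → X
    (6,2)@(13, 5): e=[48,72,8] → X
    (7,2)@(15, 5): e=[48,88,-8] → .
    (2,3)@(5, 7): e=[16,8,104] → X
    (7,3)@(15, 7): e=[16,88,24] → X
  covered (16 px):
    . . X . . . . . . . . .
    . . X X X . . . . . . .
    . . X X X X X . . . . .
    . . X X X X X X X . . .
T2:
  2·area = 52
  edge (20, 6)→(14, 2): d=(-6,-4) top-left  bias=+0
  edge (14, 2)→(24, 0): d=(10,-2) top-left  bias=+0
  edge (24, 0)→(20, 6): d=(-4,6) right/bottom  bias=-1
    (9,0)@(19, 1): e=[26,0,26] → X  [on edge]
    (10,0)@(21, 1): e=[34,4,14] → X
    (11,0)@(23, 1): e=[42,8,2] → X
    (4,1)@(9, 3): e=[-26,0,78] → .  [on edge]
    (8,1)@(17, 3): e=[6,16,30] → X
    (11,1)@(23, 3): e=[30,28,-6] → .
    (8,2)@(17, 5): e=[-6,36,22] → .
    (9,2)@(19, 5): e=[2,40,10] → X
    (10,2)@(21, 5): e=[10,44,-2] → .
    (9,3)@(19, 7): e=[-10,60,2] → .
  covered (7 px):
    . . . . . . . . . X X X
    . . . . . . . . X X X .
    . . . . . . . . . X . .
    . . . . . . . . . . . .

Answer: [8,2,42]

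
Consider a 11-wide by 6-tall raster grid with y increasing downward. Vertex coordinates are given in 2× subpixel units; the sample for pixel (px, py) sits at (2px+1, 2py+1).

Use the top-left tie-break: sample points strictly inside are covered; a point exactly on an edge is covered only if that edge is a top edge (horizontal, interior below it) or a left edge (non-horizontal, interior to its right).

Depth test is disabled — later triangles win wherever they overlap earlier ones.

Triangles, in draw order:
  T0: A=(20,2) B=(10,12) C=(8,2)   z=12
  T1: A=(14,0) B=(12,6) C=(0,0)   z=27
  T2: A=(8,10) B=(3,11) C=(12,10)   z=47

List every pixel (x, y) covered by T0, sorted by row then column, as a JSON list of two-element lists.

T0:
  2·area = 120
  edge (20, 2)→(10, 12): d=(-10,10) right/bottom  bias=-1
  edge (10, 12)→(8, 2): d=(-2,-10) top-left  bias=+0
  edge (8, 2)→(20, 2): d=(12,0) top-left  bias=+0
    (10,0)@(21, 1): e=[0,132,-12] → ·  [on edge]
    (4,1)@(9, 3): e=[100,8,12] → █
    (5,1)@(11, 3): e=[80,28,12] → █
    (6,1)@(13, 3): e=[60,48,12] → █
    (7,1)@(15, 3): e=[40,68,12] → █
    (8,1)@(17, 3): e=[20,88,12] → █
    (9,1)@(19, 3): e=[0,108,12] → ·  [on edge]
    (4,2)@(9, 5): e=[80,4,36] → █
    (8,2)@(17, 5): e=[0,84,36] → ·  [on edge]
    (4,3)@(9, 7): e=[60,0,60] → █  [on edge]
    (7,3)@(15, 7): e=[0,60,60] → ·  [on edge]
    (4,4)@(9, 9): e=[40,-4,84] → ·
    (6,4)@(13, 9): e=[0,36,84] → ·  [on edge]
    (5,5)@(11, 11): e=[0,12,108] → ·  [on edge]
  covered (13 px):
    · · · · · · · · · · ·
    · · · · █ █ █ █ █ · ·
    · · · · █ █ █ █ · · ·
    · · · · █ █ █ · · · ·
    · · · · · █ · · · · ·
    · · · · · · · · · · ·
T1:
  2·area = 84
  edge (14, 0)→(12, 6): d=(-2,6) right/bottom  bias=-1
  edge (12, 6)→(0, 0): d=(-12,-6) top-left  bias=+0
  edge (0, 0)→(14, 0): d=(14,0) top-left  bias=+0
    (1,0)@(3, 1): e=[64,6,14] → █
    (2,0)@(5, 1): e=[52,18,14] → █
    (3,0)@(7, 1): e=[40,30,14] → █
    (4,0)@(9, 1): e=[28,42,14] → █
    (5,0)@(11, 1): e=[16,54,14] → █
    (6,0)@(13, 1): e=[4,66,14] → █
    (7,0)@(15, 1): e=[-8,78,14] → ·
    (1,1)@(3, 3): e=[60,-18,42] → ·
    (2,1)@(5, 3): e=[48,-6,42] → ·
    (3,1)@(7, 3): e=[36,6,42] → █
    (6,1)@(13, 3): e=[0,42,42] → ·  [on edge]
    (3,2)@(7, 5): e=[32,-18,70] → ·
    (5,4)@(11, 9): e=[0,-42,126] → ·  [on edge]
  covered (10 px):
    · █ █ █ █ █ █ · · · ·
    · · · █ █ █ · · · · ·
    · · · · · █ · · · · ·
    · · · · · · · · · · ·
    · · · · · · · · · · ·
    · · · · · · · · · · ·
T2:
  2·area = 4  (B↔C swapped to make it positive)
  edge (8, 10)→(12, 10): d=(4,0) top-left  bias=+0
  edge (12, 10)→(3, 11): d=(-9,1) right/bottom  bias=-1
  edge (3, 11)→(8, 10): d=(5,-1) top-left  bias=+0
    (6,4)@(13, 9): e=[-4,8,0] → ·  [on edge]
    (10,4)@(21, 9): e=[-4,0,8] → ·  [on edge]
    (1,5)@(3, 11): e=[4,0,0] → ·  [on edge]
  covered (0 px):
    · · · · · · · · · · ·
    · · · · · · · · · · ·
    · · · · · · · · · · ·
    · · · · · · · · · · ·
    · · · · · · · · · · ·
    · · · · · · · · · · ·

Result: [[4,1],[5,1],[6,1],[7,1],[8,1],[4,2],[5,2],[6,2],[7,2],[4,3],[5,3],[6,3],[5,4]]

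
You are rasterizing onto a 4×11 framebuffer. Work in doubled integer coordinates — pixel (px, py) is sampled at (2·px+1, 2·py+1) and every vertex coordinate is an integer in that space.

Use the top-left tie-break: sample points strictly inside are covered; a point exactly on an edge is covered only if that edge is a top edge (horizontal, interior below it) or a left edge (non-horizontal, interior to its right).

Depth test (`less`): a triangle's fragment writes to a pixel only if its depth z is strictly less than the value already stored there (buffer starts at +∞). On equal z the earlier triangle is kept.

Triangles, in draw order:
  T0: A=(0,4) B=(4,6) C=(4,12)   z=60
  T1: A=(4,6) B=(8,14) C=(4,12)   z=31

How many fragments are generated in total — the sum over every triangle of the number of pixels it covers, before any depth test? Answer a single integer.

T0:
  2·area = 24
  edge (0, 4)→(4, 6): d=(4,2) right/bottom  bias=-1
  edge (4, 6)→(4, 12): d=(0,6) right/bottom  bias=-1
  edge (4, 12)→(0, 4): d=(-4,-8) top-left  bias=+0
    (0,2)@(1, 5): e=[2,18,4] → █
    (1,2)@(3, 5): e=[-2,6,20] → ·
    (0,3)@(1, 7): e=[10,18,-4] → ·
    (1,3)@(3, 7): e=[6,6,12] → █
    (2,3)@(5, 7): e=[2,-6,28] → ·
    (1,4)@(3, 9): e=[14,6,4] → █
    (2,4)@(5, 9): e=[10,-6,20] → ·
    (1,5)@(3, 11): e=[22,6,-4] → ·
  covered (3 px):
    · · · ·
    · · · ·
    █ · · ·
    · █ · ·
    · █ · ·
    · · · ·
    · · · ·
    · · · ·
    · · · ·
    · · · ·
    · · · ·
T1:
  2·area = 24
  edge (4, 6)→(8, 14): d=(4,8) right/bottom  bias=-1
  edge (8, 14)→(4, 12): d=(-4,-2) top-left  bias=+0
  edge (4, 12)→(4, 6): d=(0,-6) top-left  bias=+0
    (2,4)@(5, 9): e=[4,14,6] → █
    (3,4)@(7, 9): e=[-12,18,18] → ·
    (2,5)@(5, 11): e=[12,6,6] → █
    (3,5)@(7, 11): e=[-4,10,18] → ·
    (2,6)@(5, 13): e=[20,-2,6] → ·
    (3,6)@(7, 13): e=[4,2,18] → █
    (3,7)@(7, 15): e=[12,-6,18] → ·
  covered (3 px):
    · · · ·
    · · · ·
    · · · ·
    · · · ·
    · · █ ·
    · · █ ·
    · · · █
    · · · ·
    · · · ·
    · · · ·
    · · · ·

Final: 6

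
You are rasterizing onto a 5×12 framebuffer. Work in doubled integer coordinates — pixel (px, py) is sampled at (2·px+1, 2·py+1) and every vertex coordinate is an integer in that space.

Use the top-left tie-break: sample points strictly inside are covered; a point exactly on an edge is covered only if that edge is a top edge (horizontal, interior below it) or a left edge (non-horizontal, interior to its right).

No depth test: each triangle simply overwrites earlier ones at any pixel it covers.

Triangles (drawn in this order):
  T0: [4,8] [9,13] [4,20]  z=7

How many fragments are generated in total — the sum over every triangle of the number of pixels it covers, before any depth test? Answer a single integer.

T0:
  2·area = 60
  edge (4, 8)→(9, 13): d=(5,5) right/bottom  bias=-1
  edge (9, 13)→(4, 20): d=(-5,7) right/bottom  bias=-1
  edge (4, 20)→(4, 8): d=(0,-12) top-left  bias=+0
    (0,2)@(1, 5): e=[0,96,-36] → ·  [on edge]
    (1,3)@(3, 7): e=[0,72,-12] → ·  [on edge]
    (2,4)@(5, 9): e=[0,48,12] → ·  [on edge]
    (2,5)@(5, 11): e=[10,38,12] → █
    (3,5)@(7, 11): e=[0,24,36] → ·  [on edge]
    (2,6)@(5, 13): e=[20,28,12] → █
    (3,6)@(7, 13): e=[10,14,36] → █
    (4,6)@(9, 13): e=[0,0,60] → ·  [on edge]
    (2,7)@(5, 15): e=[30,18,12] → █
    (4,7)@(9, 15): e=[10,-10,60] → ·
    (2,8)@(5, 17): e=[40,8,12] → █
    (3,8)@(7, 17): e=[30,-6,36] → ·
  covered (6 px):
    · · · · ·
    · · · · ·
    · · · · ·
    · · · · ·
    · · · · ·
    · · █ · ·
    · · █ █ ·
    · · █ █ ·
    · · █ · ·
    · · · · ·
    · · · · ·
    · · · · ·

Result: 6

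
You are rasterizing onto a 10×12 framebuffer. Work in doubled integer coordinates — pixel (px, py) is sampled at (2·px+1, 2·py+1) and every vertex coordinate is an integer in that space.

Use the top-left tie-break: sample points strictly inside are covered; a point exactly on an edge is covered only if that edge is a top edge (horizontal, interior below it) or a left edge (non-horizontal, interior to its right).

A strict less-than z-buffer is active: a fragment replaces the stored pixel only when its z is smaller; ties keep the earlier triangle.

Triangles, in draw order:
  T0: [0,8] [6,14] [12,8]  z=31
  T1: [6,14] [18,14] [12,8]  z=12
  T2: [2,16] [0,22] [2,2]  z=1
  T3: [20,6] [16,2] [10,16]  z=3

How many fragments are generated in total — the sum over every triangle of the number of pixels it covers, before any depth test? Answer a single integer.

T0:
  2·area = 72  (B↔C swapped to make it positive)
  edge (0, 8)→(12, 8): d=(12,0) top-left  bias=+0
  edge (12, 8)→(6, 14): d=(-6,6) right/bottom  bias=-1
  edge (6, 14)→(0, 8): d=(-6,-6) top-left  bias=+0
    (9,0)@(19, 1): e=[-84,0,156] → .  [on edge]
    (8,1)@(17, 3): e=[-60,0,132] → .  [on edge]
    (7,2)@(15, 5): e=[-36,0,108] → .  [on edge]
    (6,3)@(13, 7): e=[-12,0,84] → .  [on edge]
    (0,4)@(1, 9): e=[12,60,0] → X  [on edge]
    (1,4)@(3, 9): e=[12,48,12] → X
    (2,4)@(5, 9): e=[12,36,24] → X
    (3,4)@(7, 9): e=[12,24,36] → X
    (4,4)@(9, 9): e=[12,12,48] → X
    (5,4)@(11, 9): e=[12,0,60] → .  [on edge]
    (0,5)@(1, 11): e=[36,48,-12] → .
    (1,5)@(3, 11): e=[36,36,0] → X  [on edge]
    (4,5)@(9, 11): e=[36,0,36] → .  [on edge]
    (2,6)@(5, 13): e=[60,12,0] → X  [on edge]
    (3,6)@(7, 13): e=[60,0,12] → .  [on edge]
    (2,7)@(5, 15): e=[84,0,-12] → .  [on edge]
    (3,7)@(7, 15): e=[84,-12,0] → .  [on edge]
    (1,8)@(3, 17): e=[108,0,-36] → .  [on edge]
    (4,8)@(9, 17): e=[108,-36,0] → .  [on edge]
    (0,9)@(1, 19): e=[132,0,-60] → .  [on edge]
    (5,9)@(11, 19): e=[132,-60,0] → .  [on edge]
    (6,10)@(13, 21): e=[156,-84,0] → .  [on edge]
    (7,11)@(15, 23): e=[180,-108,0] → .  [on edge]
  covered (9 px):
    . . . . . . . . . .
    . . . . . . . . . .
    . . . . . . . . . .
    . . . . . . . . . .
    X X X X X . . . . .
    . X X X . . . . . .
    . . X . . . . . . .
    . . . . . . . . . .
    . . . . . . . . . .
    . . . . . . . . . .
    . . . . . . . . . .
    . . . . . . . . . .
T1:
  2·area = 72  (B↔C swapped to make it positive)
  edge (6, 14)→(12, 8): d=(6,-6) top-left  bias=+0
  edge (12, 8)→(18, 14): d=(6,6) right/bottom  bias=-1
  edge (18, 14)→(6, 14): d=(-12,0) right/bottom  bias=-1
    (2,0)@(5, 1): e=[-84,0,156] → .  [on edge]
    (9,0)@(19, 1): e=[0,-84,156] → .  [on edge]
    (3,1)@(7, 3): e=[-60,0,132] → .  [on edge]
    (8,1)@(17, 3): e=[0,-60,132] → .  [on edge]
    (4,2)@(9, 5): e=[-36,0,108] → .  [on edge]
    (7,2)@(15, 5): e=[0,-36,108] → .  [on edge]
    (5,3)@(11, 7): e=[-12,0,84] → .  [on edge]
    (6,3)@(13, 7): e=[0,-12,84] → .  [on edge]
    (5,4)@(11, 9): e=[0,12,60] → X  [on edge]
    (6,4)@(13, 9): e=[12,0,60] → .  [on edge]
    (4,5)@(9, 11): e=[0,36,36] → X  [on edge]
    (6,5)@(13, 11): e=[24,12,36] → X
    (7,5)@(15, 11): e=[36,0,36] → .  [on edge]
    (3,6)@(7, 13): e=[0,60,12] → X  [on edge]
    (8,6)@(17, 13): e=[60,0,12] → .  [on edge]
    (2,7)@(5, 15): e=[0,84,-12] → .  [on edge]
    (9,7)@(19, 15): e=[84,0,-12] → .  [on edge]
    (1,8)@(3, 17): e=[0,108,-36] → .  [on edge]
    (0,9)@(1, 19): e=[0,132,-60] → .  [on edge]
  covered (9 px):
    . . . . . . . . . .
    . . . . . . . . . .
    . . . . . . . . . .
    . . . . . . . . . .
    . . . . . X . . . .
    . . . . X X X . . .
    . . . X X X X X . .
    . . . . . . . . . .
    . . . . . . . . . .
    . . . . . . . . . .
    . . . . . . . . . .
    . . . . . . . . . .
T2:
  2·area = 28
  edge (2, 16)→(0, 22): d=(-2,6) right/bottom  bias=-1
  edge (0, 22)→(2, 2): d=(2,-20) top-left  bias=+0
  edge (2, 2)→(2, 16): d=(0,14) right/bottom  bias=-1
    (3,0)@(7, 1): e=[0,98,-70] → .  [on edge]
    (2,3)@(5, 7): e=[0,70,-42] → .  [on edge]
    (0,6)@(1, 13): e=[12,2,14] → X
    (1,6)@(3, 13): e=[0,42,-14] → .  [on edge]
    (0,7)@(1, 15): e=[8,6,14] → X
    (1,7)@(3, 15): e=[-4,46,-14] → .
    (0,8)@(1, 17): e=[4,10,14] → X
    (1,8)@(3, 17): e=[-8,50,-14] → .
    (0,9)@(1, 19): e=[0,14,14] → .  [on edge]
  covered (3 px):
    . . . . . . . . . .
    . . . . . . . . . .
    . . . . . . . . . .
    . . . . . . . . . .
    . . . . . . . . . .
    . . . . . . . . . .
    X . . . . . . . . .
    X . . . . . . . . .
    X . . . . . . . . .
    . . . . . . . . . .
    . . . . . . . . . .
    . . . . . . . . . .
T3:
  2·area = 80  (B↔C swapped to make it positive)
  edge (20, 6)→(10, 16): d=(-10,10) right/bottom  bias=-1
  edge (10, 16)→(16, 2): d=(6,-14) top-left  bias=+0
  edge (16, 2)→(20, 6): d=(4,4) right/bottom  bias=-1
    (7,0)@(15, 1): e=[100,-20,0] → .  [on edge]
    (8,1)@(17, 3): e=[60,20,0] → .  [on edge]
    (7,2)@(15, 5): e=[60,4,16] → X
    (8,2)@(17, 5): e=[40,32,8] → X
    (9,2)@(19, 5): e=[20,60,0] → .  [on edge]
    (7,3)@(15, 7): e=[40,16,24] → X
    (9,3)@(19, 7): e=[0,72,8] → .  [on edge]
    (6,4)@(13, 9): e=[40,0,40] → X  [on edge]
    (8,4)@(17, 9): e=[0,56,24] → .  [on edge]
    (6,5)@(13, 11): e=[20,12,48] → X
    (7,5)@(15, 11): e=[0,40,40] → .  [on edge]
    (6,6)@(13, 13): e=[0,24,56] → .  [on edge]
    (5,7)@(11, 15): e=[0,8,72] → .  [on edge]
    (4,8)@(9, 17): e=[0,-8,88] → .  [on edge]
    (3,9)@(7, 19): e=[0,-24,104] → .  [on edge]
    (2,10)@(5, 21): e=[0,-40,120] → .  [on edge]
    (1,11)@(3, 23): e=[0,-56,136] → .  [on edge]
    (3,11)@(7, 23): e=[-40,0,120] → .  [on edge]
  covered (7 px):
    . . . . . . . . . .
    . . . . . . . . . .
    . . . . . . . X X .
    . . . . . . . X X .
    . . . . . . X X . .
    . . . . . . X . . .
    . . . . . . . . . .
    . . . . . . . . . .
    . . . . . . . . . .
    . . . . . . . . . .
    . . . . . . . . . .
    . . . . . . . . . .

Result: 28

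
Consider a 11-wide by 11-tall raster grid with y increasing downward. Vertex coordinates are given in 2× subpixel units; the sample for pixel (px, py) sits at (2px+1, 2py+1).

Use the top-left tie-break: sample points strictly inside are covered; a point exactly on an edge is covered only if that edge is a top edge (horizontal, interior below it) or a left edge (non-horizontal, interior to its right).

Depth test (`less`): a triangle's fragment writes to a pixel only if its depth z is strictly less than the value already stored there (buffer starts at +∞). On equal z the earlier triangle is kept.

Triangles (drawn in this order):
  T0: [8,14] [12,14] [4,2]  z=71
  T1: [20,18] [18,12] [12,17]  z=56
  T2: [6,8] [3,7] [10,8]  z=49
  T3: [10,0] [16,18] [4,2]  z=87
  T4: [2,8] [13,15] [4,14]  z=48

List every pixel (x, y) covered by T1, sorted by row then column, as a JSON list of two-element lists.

T0:
  2·area = 48  (B↔C swapped to make it positive)
  edge (8, 14)→(4, 2): d=(-4,-12) top-left  bias=+0
  edge (4, 2)→(12, 14): d=(8,12) right/bottom  bias=-1
  edge (12, 14)→(8, 14): d=(-4,0) right/bottom  bias=-1
    (2,2)@(5, 5): e=[0,12,36] → #  [on edge]
    (3,2)@(7, 5): e=[24,-12,36] → ·
    (2,3)@(5, 7): e=[-8,28,28] → ·
    (3,3)@(7, 7): e=[16,4,28] → #
    (4,3)@(9, 7): e=[40,-20,28] → ·
    (3,4)@(7, 9): e=[8,20,20] → #
    (4,4)@(9, 9): e=[32,-4,20] → ·
    (3,5)@(7, 11): e=[0,36,12] → #  [on edge]
    (4,5)@(9, 11): e=[24,12,12] → #
    (5,5)@(11, 11): e=[48,-12,12] → ·
    (3,6)@(7, 13): e=[-8,52,4] → ·
    (4,6)@(9, 13): e=[16,28,4] → #
    (4,8)@(9, 17): e=[0,60,-12] → ·  [on edge]
  covered (7 px):
    · · · · · · · · · · ·
    · · · · · · · · · · ·
    · · # · · · · · · · ·
    · · · # · · · · · · ·
    · · · # · · · · · · ·
    · · · # # · · · · · ·
    · · · · # # · · · · ·
    · · · · · · · · · · ·
    · · · · · · · · · · ·
    · · · · · · · · · · ·
    · · · · · · · · · · ·
T1:
  2·area = 46  (B↔C swapped to make it positive)
  edge (20, 18)→(12, 17): d=(-8,-1) top-left  bias=+0
  edge (12, 17)→(18, 12): d=(6,-5) top-left  bias=+0
  edge (18, 12)→(20, 18): d=(2,6) right/bottom  bias=-1
    (7,1)@(15, 3): e=[115,-69,0] → ·  [on edge]
    (8,4)@(17, 9): e=[69,-23,0] → ·  [on edge]
    (8,6)@(17, 13): e=[37,1,8] → #
    (9,6)@(19, 13): e=[39,11,-4] → ·
    (7,7)@(15, 15): e=[19,3,24] → #
    (9,7)@(19, 15): e=[23,23,0] → ·  [on edge]
    (6,8)@(13, 17): e=[1,5,40] → #
    (9,8)@(19, 17): e=[7,35,4] → #
    (10,8)@(21, 17): e=[9,45,-8] → ·
    (6,9)@(13, 19): e=[-15,17,44] → ·
    (7,9)@(15, 19): e=[-13,27,32] → ·
    (8,9)@(17, 19): e=[-11,37,20] → ·
    (10,10)@(21, 21): e=[-23,69,0] → ·  [on edge]
  covered (7 px):
    · · · · · · · · · · ·
    · · · · · · · · · · ·
    · · · · · · · · · · ·
    · · · · · · · · · · ·
    · · · · · · · · · · ·
    · · · · · · · · · · ·
    · · · · · · · · # · ·
    · · · · · · · # # · ·
    · · · · · · # # # # ·
    · · · · · · · · · · ·
    · · · · · · · · · · ·
T2:
  2·area = 4
  edge (6, 8)→(3, 7): d=(-3,-1) top-left  bias=+0
  edge (3, 7)→(10, 8): d=(7,1) right/bottom  bias=-1
  edge (10, 8)→(6, 8): d=(-4,0) right/bottom  bias=-1
    (1,3)@(3, 7): e=[0,0,4] → ·  [on edge]
    (4,4)@(9, 9): e=[0,8,-4] → ·  [on edge]
    (8,4)@(17, 9): e=[8,0,-4] → ·  [on edge]
    (7,5)@(15, 11): e=[0,16,-12] → ·  [on edge]
    (10,6)@(21, 13): e=[0,24,-20] → ·  [on edge]
  covered (0 px):
    · · · · · · · · · · ·
    · · · · · · · · · · ·
    · · · · · · · · · · ·
    · · · · · · · · · · ·
    · · · · · · · · · · ·
    · · · · · · · · · · ·
    · · · · · · · · · · ·
    · · · · · · · · · · ·
    · · · · · · · · · · ·
    · · · · · · · · · · ·
    · · · · · · · · · · ·
T3:
  2·area = 120
  edge (10, 0)→(16, 18): d=(6,18) right/bottom  bias=-1
  edge (16, 18)→(4, 2): d=(-12,-16) top-left  bias=+0
  edge (4, 2)→(10, 0): d=(6,-2) top-left  bias=+0
    (3,0)@(7, 1): e=[60,60,0] → #  [on edge]
    (4,0)@(9, 1): e=[24,92,4] → #
    (5,0)@(11, 1): e=[-12,124,8] → ·
    (0,1)@(1, 3): e=[180,-60,0] → ·  [on edge]
    (2,1)@(5, 3): e=[108,4,8] → #
    (5,1)@(11, 3): e=[0,100,20] → ·  [on edge]
    (2,2)@(5, 5): e=[120,-20,20] → ·
    (3,2)@(7, 5): e=[84,12,24] → #
    (5,2)@(11, 5): e=[12,76,32] → #
    (6,2)@(13, 5): e=[-24,108,36] → ·
    (3,3)@(7, 7): e=[96,-12,36] → ·
    (4,3)@(9, 7): e=[60,20,40] → #
    (6,4)@(13, 9): e=[0,60,60] → ·  [on edge]
    (7,7)@(15, 15): e=[0,20,100] → ·  [on edge]
    (8,10)@(17, 21): e=[0,-20,140] → ·  [on edge]
  covered (14 px):
    · · · # # · · · · · ·
    · · # # # · · · · · ·
    · · · # # # · · · · ·
    · · · · # # · · · · ·
    · · · · · # · · · · ·
    · · · · · # # · · · ·
    · · · · · · # · · · ·
    · · · · · · · · · · ·
    · · · · · · · · · · ·
    · · · · · · · · · · ·
    · · · · · · · · · · ·
T4:
  2·area = 52
  edge (2, 8)→(13, 15): d=(11,7) right/bottom  bias=-1
  edge (13, 15)→(4, 14): d=(-9,-1) top-left  bias=+0
  edge (4, 14)→(2, 8): d=(-2,-6) top-left  bias=+0
    (0,2)@(1, 5): e=[-26,78,0] → ·  [on edge]
    (1,4)@(3, 9): e=[4,44,4] → #
    (2,4)@(5, 9): e=[-10,46,16] → ·
    (1,5)@(3, 11): e=[26,26,0] → #  [on edge]
    (2,5)@(5, 11): e=[12,28,12] → #
    (3,5)@(7, 11): e=[-2,30,24] → ·
    (1,6)@(3, 13): e=[48,8,-4] → ·
    (2,6)@(5, 13): e=[34,10,8] → #
    (3,6)@(7, 13): e=[20,12,20] → #
    (4,6)@(9, 13): e=[6,14,32] → #
    (5,6)@(11, 13): e=[-8,16,44] → ·
    (2,7)@(5, 15): e=[56,-8,4] → ·
    (6,7)@(13, 15): e=[0,0,52] → ·  [on edge]
    (2,8)@(5, 17): e=[78,-26,0] → ·  [on edge]
  covered (6 px):
    · · · · · · · · · · ·
    · · · · · · · · · · ·
    · · · · · · · · · · ·
    · · · · · · · · · · ·
    · # · · · · · · · · ·
    · # # · · · · · · · ·
    · · # # # · · · · · ·
    · · · · · · · · · · ·
    · · · · · · · · · · ·
    · · · · · · · · · · ·
    · · · · · · · · · · ·

Answer: [[8,6],[7,7],[8,7],[6,8],[7,8],[8,8],[9,8]]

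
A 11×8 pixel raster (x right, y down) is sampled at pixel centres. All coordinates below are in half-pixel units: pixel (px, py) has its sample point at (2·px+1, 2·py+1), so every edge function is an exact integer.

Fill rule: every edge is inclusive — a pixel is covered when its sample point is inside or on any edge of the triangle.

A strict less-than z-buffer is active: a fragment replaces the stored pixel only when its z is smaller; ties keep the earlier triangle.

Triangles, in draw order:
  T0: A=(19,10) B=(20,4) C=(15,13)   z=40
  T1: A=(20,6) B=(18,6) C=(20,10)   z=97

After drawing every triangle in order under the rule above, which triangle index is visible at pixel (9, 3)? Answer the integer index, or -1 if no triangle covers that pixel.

T0:
  2·area = 21  (B↔C swapped to make it positive)
  edge (19, 10)→(15, 13): d=(-4,3) inclusive
  edge (15, 13)→(20, 4): d=(5,-9) inclusive
  edge (20, 4)→(19, 10): d=(-1,6) inclusive
    (9,3)@(19, 7): e=[12,6,3] → #
    (10,3)@(21, 7): e=[6,24,-9] → ·
    (9,4)@(19, 9): e=[4,16,1] → #
    (10,4)@(21, 9): e=[-2,34,-11] → ·
    (8,5)@(17, 11): e=[2,8,11] → #
    (9,5)@(19, 11): e=[-4,26,-1] → ·
    (7,6)@(15, 13): e=[0,0,21] → #  [on edge]
    (8,6)@(17, 13): e=[-6,18,9] → ·
    (7,7)@(15, 15): e=[-8,10,19] → ·
  covered (4 px):
    · · · · · · · · · · ·
    · · · · · · · · · · ·
    · · · · · · · · · · ·
    · · · · · · · · · # ·
    · · · · · · · · · # ·
    · · · · · · · · # · ·
    · · · · · · · # · · ·
    · · · · · · · · · · ·
T1:
  2·area = 8  (B↔C swapped to make it positive)
  edge (20, 6)→(20, 10): d=(0,4) inclusive
  edge (20, 10)→(18, 6): d=(-2,-4) inclusive
  edge (18, 6)→(20, 6): d=(2,0) inclusive
    (9,3)@(19, 7): e=[4,2,2] → #
    (10,3)@(21, 7): e=[-4,10,2] → ·
    (9,4)@(19, 9): e=[4,-2,6] → ·
  covered (1 px):
    · · · · · · · · · · ·
    · · · · · · · · · · ·
    · · · · · · · · · · ·
    · · · · · · · · · # ·
    · · · · · · · · · · ·
    · · · · · · · · · · ·
    · · · · · · · · · · ·
    · · · · · · · · · · ·

Z-buffer (winner per pixel, '.' = empty):
  . . . . . . . . . . .
  . . . . . . . . . . .
  . . . . . . . . . . .
  . . . . . . . . . 0 .
  . . . . . . . . . 0 .
  . . . . . . . . 0 . .
  . . . . . . . 0 . . .
  . . . . . . . . . . .

Answer: 0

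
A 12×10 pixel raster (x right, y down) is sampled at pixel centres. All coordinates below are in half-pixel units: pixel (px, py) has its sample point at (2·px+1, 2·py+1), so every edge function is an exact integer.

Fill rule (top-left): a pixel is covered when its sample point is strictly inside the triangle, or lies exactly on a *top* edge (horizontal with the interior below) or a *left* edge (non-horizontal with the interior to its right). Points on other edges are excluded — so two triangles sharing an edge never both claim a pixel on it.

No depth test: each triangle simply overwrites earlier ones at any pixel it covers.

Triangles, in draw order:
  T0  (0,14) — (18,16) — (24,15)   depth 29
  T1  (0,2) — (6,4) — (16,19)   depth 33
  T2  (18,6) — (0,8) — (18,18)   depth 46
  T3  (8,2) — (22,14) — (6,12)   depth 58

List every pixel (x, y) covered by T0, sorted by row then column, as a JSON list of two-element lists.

T0:
  2·area = 30  (B↔C swapped to make it positive)
  edge (0, 14)→(24, 15): d=(24,1) right/bottom  bias=-1
  edge (24, 15)→(18, 16): d=(-6,1) right/bottom  bias=-1
  edge (18, 16)→(0, 14): d=(-18,-2) top-left  bias=+0
    (4,7)@(9, 15): e=[15,15,0] → █  [on edge]
    (5,7)@(11, 15): e=[13,13,4] → █
    (6,7)@(13, 15): e=[11,11,8] → █
    (7,7)@(15, 15): e=[9,9,12] → █
    (8,7)@(17, 15): e=[7,7,16] → █
    (9,7)@(19, 15): e=[5,5,20] → █
    (10,7)@(21, 15): e=[3,3,24] → █
    (11,7)@(23, 15): e=[1,1,28] → █
    (4,8)@(9, 17): e=[63,3,-36] → ·
    (5,8)@(11, 17): e=[61,1,-32] → ·
    (6,8)@(13, 17): e=[59,-1,-28] → ·
    (7,8)@(15, 17): e=[57,-3,-24] → ·
  covered (8 px):
    · · · · · · · · · · · ·
    · · · · · · · · · · · ·
    · · · · · · · · · · · ·
    · · · · · · · · · · · ·
    · · · · · · · · · · · ·
    · · · · · · · · · · · ·
    · · · · · · · · · · · ·
    · · · · █ █ █ █ █ █ █ █
    · · · · · · · · · · · ·
    · · · · · · · · · · · ·
T1:
  2·area = 70
  edge (0, 2)→(6, 4): d=(6,2) right/bottom  bias=-1
  edge (6, 4)→(16, 19): d=(10,15) right/bottom  bias=-1
  edge (16, 19)→(0, 2): d=(-16,-17) top-left  bias=+0
    (0,1)@(1, 3): e=[4,65,1] → █
    (1,1)@(3, 3): e=[0,35,35] → ·  [on edge]
    (0,2)@(1, 5): e=[16,85,-31] → ·
    (1,2)@(3, 5): e=[12,55,3] → █
    (2,2)@(5, 5): e=[8,25,37] → █
    (3,2)@(7, 5): e=[4,-5,71] → ·
    (4,2)@(9, 5): e=[0,-35,105] → ·  [on edge]
    (1,3)@(3, 7): e=[24,75,-29] → ·
    (2,3)@(5, 7): e=[20,45,5] → █
    (3,3)@(7, 7): e=[16,15,39] → █
    (4,3)@(9, 7): e=[12,-15,73] → ·
    (7,3)@(15, 7): e=[0,-105,175] → ·  [on edge]
    (10,4)@(21, 9): e=[0,-175,245] → ·  [on edge]
  covered (10 px):
    · · · · · · · · · · · ·
    █ · · · · · · · · · · ·
    · █ █ · · · · · · · · ·
    · · █ █ · · · · · · · ·
    · · · █ █ · · · · · · ·
    · · · · █ · · · · · · ·
    · · · · · █ · · · · · ·
    · · · · · · █ · · · · ·
    · · · · · · · · · · · ·
    · · · · · · · · · · · ·
T2:
  2·area = 216  (B↔C swapped to make it positive)
  edge (18, 6)→(18, 18): d=(0,12) right/bottom  bias=-1
  edge (18, 18)→(0, 8): d=(-18,-10) top-left  bias=+0
  edge (0, 8)→(18, 6): d=(18,-2) top-left  bias=+0
    (4,3)@(9, 7): e=[108,108,0] → █  [on edge]
    (5,3)@(11, 7): e=[84,128,4] → █
    (6,3)@(13, 7): e=[60,148,8] → █
    (7,3)@(15, 7): e=[36,168,12] → █
    (8,3)@(17, 7): e=[12,188,16] → █
    (9,3)@(19, 7): e=[-12,208,20] → ·
    (1,4)@(3, 9): e=[180,12,24] → █
    (2,4)@(5, 9): e=[156,32,28] → █
    (3,4)@(7, 9): e=[132,52,32] → █
    (9,4)@(19, 9): e=[-12,172,56] → ·
    (1,5)@(3, 11): e=[180,-24,60] → ·
    (2,5)@(5, 11): e=[156,-4,64] → ·
    (4,6)@(9, 13): e=[108,0,108] → █  [on edge]
  covered (28 px):
    · · · · · · · · · · · ·
    · · · · · · · · · · · ·
    · · · · · · · · · · · ·
    · · · · █ █ █ █ █ · · ·
    · █ █ █ █ █ █ █ █ · · ·
    · · · █ █ █ █ █ █ · · ·
    · · · · █ █ █ █ █ · · ·
    · · · · · · █ █ █ · · ·
    · · · · · · · · █ · · ·
    · · · · · · · · · · · ·
T3:
  2·area = 164
  edge (8, 2)→(22, 14): d=(14,12) right/bottom  bias=-1
  edge (22, 14)→(6, 12): d=(-16,-2) top-left  bias=+0
  edge (6, 12)→(8, 2): d=(2,-10) top-left  bias=+0
    (4,1)@(9, 3): e=[2,150,12] → █
    (5,1)@(11, 3): e=[-22,154,32] → ·
    (4,2)@(9, 5): e=[30,118,16] → █
    (5,2)@(11, 5): e=[6,122,36] → █
    (6,2)@(13, 5): e=[-18,126,56] → ·
    (3,3)@(7, 7): e=[82,82,0] → █  [on edge]
    (6,3)@(13, 7): e=[10,94,60] → █
    (7,3)@(15, 7): e=[-14,98,80] → ·
    (3,4)@(7, 9): e=[110,50,4] → █
    (7,4)@(15, 9): e=[14,66,84] → █
    (8,4)@(17, 9): e=[-10,70,104] → ·
    (3,5)@(7, 11): e=[138,18,8] → █
    (2,8)@(5, 17): e=[246,-82,0] → ·  [on edge]
  covered (21 px):
    · · · · · · · · · · · ·
    · · · · █ · · · · · · ·
    · · · · █ █ · · · · · ·
    · · · █ █ █ █ · · · · ·
    · · · █ █ █ █ █ · · · ·
    · · · █ █ █ █ █ █ · · ·
    · · · · · · · █ █ █ · ·
    · · · · · · · · · · · ·
    · · · · · · · · · · · ·
    · · · · · · · · · · · ·

Final: [[4,7],[5,7],[6,7],[7,7],[8,7],[9,7],[10,7],[11,7]]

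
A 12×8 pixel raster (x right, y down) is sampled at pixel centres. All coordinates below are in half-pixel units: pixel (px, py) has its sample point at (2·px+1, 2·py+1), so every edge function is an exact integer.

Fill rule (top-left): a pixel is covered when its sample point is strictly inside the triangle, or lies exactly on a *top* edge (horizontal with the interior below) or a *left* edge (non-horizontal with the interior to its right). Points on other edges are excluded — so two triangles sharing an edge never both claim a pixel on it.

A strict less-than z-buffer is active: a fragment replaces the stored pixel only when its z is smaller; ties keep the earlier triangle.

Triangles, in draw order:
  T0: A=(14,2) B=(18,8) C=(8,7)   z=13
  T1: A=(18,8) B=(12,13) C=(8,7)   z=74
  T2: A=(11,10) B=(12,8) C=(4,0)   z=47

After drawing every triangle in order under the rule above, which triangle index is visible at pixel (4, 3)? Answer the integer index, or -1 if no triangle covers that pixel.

T0:
  2·area = 56
  edge (14, 2)→(18, 8): d=(4,6) right/bottom  bias=-1
  edge (18, 8)→(8, 7): d=(-10,-1) top-left  bias=+0
  edge (8, 7)→(14, 2): d=(6,-5) top-left  bias=+0
    (6,1)@(13, 3): e=[10,45,1] → #
    (7,1)@(15, 3): e=[-2,47,11] → ·
    (5,2)@(11, 5): e=[30,23,3] → #
    (7,2)@(15, 5): e=[6,27,23] → #
    (8,2)@(17, 5): e=[-6,29,33] → ·
    (4,3)@(9, 7): e=[50,1,5] → #
    (8,3)@(17, 7): e=[2,9,45] → #
    (9,3)@(19, 7): e=[-10,11,55] → ·
    (4,4)@(9, 9): e=[58,-19,17] → ·
    (5,4)@(11, 9): e=[46,-17,27] → ·
    (6,4)@(13, 9): e=[34,-15,37] → ·
    (7,4)@(15, 9): e=[22,-13,47] → ·
  covered (9 px):
    · · · · · · · · · · · ·
    · · · · · · # · · · · ·
    · · · · · # # # · · · ·
    · · · · # # # # # · · ·
    · · · · · · · · · · · ·
    · · · · · · · · · · · ·
    · · · · · · · · · · · ·
    · · · · · · · · · · · ·
T1:
  2·area = 56
  edge (18, 8)→(12, 13): d=(-6,5) right/bottom  bias=-1
  edge (12, 13)→(8, 7): d=(-4,-6) top-left  bias=+0
  edge (8, 7)→(18, 8): d=(10,1) right/bottom  bias=-1
    (5,4)@(11, 9): e=[29,10,17] → #
    (6,4)@(13, 9): e=[19,22,15] → #
    (7,4)@(15, 9): e=[9,34,13] → #
    (8,4)@(17, 9): e=[-1,46,11] → ·
    (5,5)@(11, 11): e=[17,2,37] → #
    (7,5)@(15, 11): e=[-3,26,33] → ·
    (5,6)@(11, 13): e=[5,-6,57] → ·
    (6,6)@(13, 13): e=[-5,6,55] → ·
  covered (5 px):
    · · · · · · · · · · · ·
    · · · · · · · · · · · ·
    · · · · · · · · · · · ·
    · · · · · · · · · · · ·
    · · · · · # # # · · · ·
    · · · · · # # · · · · ·
    · · · · · · · · · · · ·
    · · · · · · · · · · · ·
T2:
  2·area = 24  (B↔C swapped to make it positive)
  edge (11, 10)→(4, 0): d=(-7,-10) top-left  bias=+0
  edge (4, 0)→(12, 8): d=(8,8) right/bottom  bias=-1
  edge (12, 8)→(11, 10): d=(-1,2) right/bottom  bias=-1
    (2,0)@(5, 1): e=[3,0,21] → ·  [on edge]
    (3,1)@(7, 3): e=[9,0,15] → ·  [on edge]
    (4,2)@(9, 5): e=[15,0,9] → ·  [on edge]
    (4,3)@(9, 7): e=[1,16,7] → #
    (5,3)@(11, 7): e=[21,0,3] → ·  [on edge]
    (4,4)@(9, 9): e=[-13,32,5] → ·
    (5,4)@(11, 9): e=[7,16,1] → #
    (6,4)@(13, 9): e=[27,0,-3] → ·  [on edge]
    (5,5)@(11, 11): e=[-7,32,-1] → ·
    (7,5)@(15, 11): e=[33,0,-9] → ·  [on edge]
    (8,6)@(17, 13): e=[39,0,-15] → ·  [on edge]
    (9,7)@(19, 15): e=[45,0,-21] → ·  [on edge]
  covered (2 px):
    · · · · · · · · · · · ·
    · · · · · · · · · · · ·
    · · · · · · · · · · · ·
    · · · · # · · · · · · ·
    · · · · · # · · · · · ·
    · · · · · · · · · · · ·
    · · · · · · · · · · · ·
    · · · · · · · · · · · ·

Z-buffer (winner per pixel, '.' = empty):
  . . . . . . . . . . . .
  . . . . . . 0 . . . . .
  . . . . . 0 0 0 . . . .
  . . . . 0 0 0 0 0 . . .
  . . . . . 2 1 1 . . . .
  . . . . . 1 1 . . . . .
  . . . . . . . . . . . .
  . . . . . . . . . . . .

Answer: 0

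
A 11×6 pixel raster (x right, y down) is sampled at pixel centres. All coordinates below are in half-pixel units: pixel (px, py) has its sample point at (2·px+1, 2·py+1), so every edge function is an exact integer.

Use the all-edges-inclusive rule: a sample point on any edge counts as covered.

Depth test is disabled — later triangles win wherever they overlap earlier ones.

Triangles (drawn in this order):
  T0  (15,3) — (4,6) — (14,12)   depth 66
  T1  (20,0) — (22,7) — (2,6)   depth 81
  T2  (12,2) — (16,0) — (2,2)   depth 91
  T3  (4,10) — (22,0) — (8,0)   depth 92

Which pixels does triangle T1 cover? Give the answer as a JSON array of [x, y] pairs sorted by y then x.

T0:
  2·area = 96  (B↔C swapped to make it positive)
  edge (15, 3)→(14, 12): d=(-1,9) inclusive
  edge (14, 12)→(4, 6): d=(-10,-6) inclusive
  edge (4, 6)→(15, 3): d=(11,-3) inclusive
    (7,1)@(15, 3): e=[0,96,0] → █  [on edge]
    (8,1)@(17, 3): e=[-18,108,6] → ·
    (4,2)@(9, 5): e=[52,40,4] → █
    (5,2)@(11, 5): e=[34,52,10] → █
    (6,2)@(13, 5): e=[16,64,16] → █
    (7,2)@(15, 5): e=[-2,76,22] → ·
    (3,3)@(7, 7): e=[68,8,20] → █
    (7,3)@(15, 7): e=[-4,56,44] → ·
    (3,4)@(7, 9): e=[66,-12,42] → ·
    (4,4)@(9, 9): e=[48,0,48] → █  [on edge]
    (7,4)@(15, 9): e=[-6,36,66] → ·
    (4,5)@(9, 11): e=[46,-20,70] → ·
  covered (12 px):
    · · · · · · · · · · ·
    · · · · · · · █ · · ·
    · · · · █ █ █ · · · ·
    · · · █ █ █ █ · · · ·
    · · · · █ █ █ · · · ·
    · · · · · · █ · · · ·
T1:
  2·area = 138
  edge (20, 0)→(22, 7): d=(2,7) inclusive
  edge (22, 7)→(2, 6): d=(-20,-1) inclusive
  edge (2, 6)→(20, 0): d=(18,-6) inclusive
    (8,0)@(17, 1): e=[23,115,0] → █  [on edge]
    (9,0)@(19, 1): e=[9,117,12] → █
    (10,0)@(21, 1): e=[-5,119,24] → ·
    (5,1)@(11, 3): e=[69,69,0] → █  [on edge]
    (6,1)@(13, 3): e=[55,71,12] → █
    (7,1)@(15, 3): e=[41,73,24] → █
    (10,1)@(21, 3): e=[-1,79,60] → ·
    (2,2)@(5, 5): e=[115,23,0] → █  [on edge]
    (3,2)@(7, 5): e=[101,25,12] → █
    (4,2)@(9, 5): e=[87,27,24] → █
    (10,2)@(21, 5): e=[3,39,96] → █
    (2,3)@(5, 7): e=[119,-17,36] → ·
  covered (16 px):
    · · · · · · · · █ █ ·
    · · · · · █ █ █ █ █ ·
    · · █ █ █ █ █ █ █ █ █
    · · · · · · · · · · ·
    · · · · · · · · · · ·
    · · · · · · · · · · ·
T2:
  2·area = 20  (B↔C swapped to make it positive)
  edge (12, 2)→(2, 2): d=(-10,0) inclusive
  edge (2, 2)→(16, 0): d=(14,-2) inclusive
  edge (16, 0)→(12, 2): d=(-4,2) inclusive
    (4,0)@(9, 1): e=[10,0,10] → █  [on edge]
    (5,0)@(11, 1): e=[10,4,6] → █
    (6,0)@(13, 1): e=[10,8,2] → █
    (7,0)@(15, 1): e=[10,12,-2] → ·
    (4,1)@(9, 3): e=[-10,28,2] → ·
    (5,1)@(11, 3): e=[-10,32,-2] → ·
    (6,1)@(13, 3): e=[-10,36,-6] → ·
  covered (3 px):
    · · · · █ █ █ · · · ·
    · · · · · · · · · · ·
    · · · · · · · · · · ·
    · · · · · · · · · · ·
    · · · · · · · · · · ·
    · · · · · · · · · · ·
T3:
  2·area = 140  (B↔C swapped to make it positive)
  edge (4, 10)→(8, 0): d=(4,-10) inclusive
  edge (8, 0)→(22, 0): d=(14,0) inclusive
  edge (22, 0)→(4, 10): d=(-18,10) inclusive
    (4,0)@(9, 1): e=[14,14,112] → █
    (5,0)@(11, 1): e=[34,14,92] → █
    (6,0)@(13, 1): e=[54,14,72] → █
    (7,0)@(15, 1): e=[74,14,52] → █
    (8,0)@(17, 1): e=[94,14,32] → █
    (9,0)@(19, 1): e=[114,14,12] → █
    (10,0)@(21, 1): e=[134,14,-8] → ·
    (3,1)@(7, 3): e=[2,42,96] → █
    (8,1)@(17, 3): e=[102,42,-4] → ·
    (9,1)@(19, 3): e=[122,42,-24] → ·
    (3,2)@(7, 5): e=[10,70,60] → █
    (6,2)@(13, 5): e=[70,70,0] → █  [on edge]
  covered (18 px):
    · · · · █ █ █ █ █ █ ·
    · · · █ █ █ █ █ · · ·
    · · · █ █ █ █ · · · ·
    · · · █ █ · · · · · ·
    · · █ · · · · · · · ·
    · · · · · · · · · · ·

Final: [[8,0],[9,0],[5,1],[6,1],[7,1],[8,1],[9,1],[2,2],[3,2],[4,2],[5,2],[6,2],[7,2],[8,2],[9,2],[10,2]]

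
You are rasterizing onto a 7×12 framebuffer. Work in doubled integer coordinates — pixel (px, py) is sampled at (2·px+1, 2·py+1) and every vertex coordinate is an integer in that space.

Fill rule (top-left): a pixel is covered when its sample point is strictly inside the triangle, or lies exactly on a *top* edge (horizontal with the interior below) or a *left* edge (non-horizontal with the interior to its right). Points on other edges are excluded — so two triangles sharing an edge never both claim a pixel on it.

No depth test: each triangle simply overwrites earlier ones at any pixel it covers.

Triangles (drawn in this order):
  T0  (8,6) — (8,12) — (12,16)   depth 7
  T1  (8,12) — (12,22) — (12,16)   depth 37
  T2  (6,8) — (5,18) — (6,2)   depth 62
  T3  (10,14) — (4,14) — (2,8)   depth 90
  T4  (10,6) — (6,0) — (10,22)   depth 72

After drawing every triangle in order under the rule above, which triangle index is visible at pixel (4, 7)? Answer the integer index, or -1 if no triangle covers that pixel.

T0:
  2·area = 24  (B↔C swapped to make it positive)
  edge (8, 6)→(12, 16): d=(4,10) right/bottom  bias=-1
  edge (12, 16)→(8, 12): d=(-4,-4) top-left  bias=+0
  edge (8, 12)→(8, 6): d=(0,-6) top-left  bias=+0
    (0,2)@(1, 5): e=[66,0,-42] → ·  [on edge]
    (1,3)@(3, 7): e=[54,0,-30] → ·  [on edge]
    (2,4)@(5, 9): e=[42,0,-18] → ·  [on edge]
    (4,4)@(9, 9): e=[2,16,6] → #
    (5,4)@(11, 9): e=[-18,24,18] → ·
    (3,5)@(7, 11): e=[30,0,-6] → ·  [on edge]
    (4,5)@(9, 11): e=[10,8,6] → #
    (5,5)@(11, 11): e=[-10,16,18] → ·
    (4,6)@(9, 13): e=[18,0,6] → #  [on edge]
    (5,6)@(11, 13): e=[-2,8,18] → ·
    (4,7)@(9, 15): e=[26,-8,6] → ·
    (5,7)@(11, 15): e=[6,0,18] → #  [on edge]
    (6,8)@(13, 17): e=[-6,0,30] → ·  [on edge]
  covered (4 px):
    · · · · · · ·
    · · · · · · ·
    · · · · · · ·
    · · · · · · ·
    · · · · # · ·
    · · · · # · ·
    · · · · # · ·
    · · · · · # ·
    · · · · · · ·
    · · · · · · ·
    · · · · · · ·
    · · · · · · ·
T1:
  2·area = 24  (B↔C swapped to make it positive)
  edge (8, 12)→(12, 16): d=(4,4) right/bottom  bias=-1
  edge (12, 16)→(12, 22): d=(0,6) right/bottom  bias=-1
  edge (12, 22)→(8, 12): d=(-4,-10) top-left  bias=+0
    (0,2)@(1, 5): e=[0,66,-42] → ·  [on edge]
    (1,3)@(3, 7): e=[0,54,-30] → ·  [on edge]
    (2,4)@(5, 9): e=[0,42,-18] → ·  [on edge]
    (3,5)@(7, 11): e=[0,30,-6] → ·  [on edge]
    (4,6)@(9, 13): e=[0,18,6] → ·  [on edge]
    (5,7)@(11, 15): e=[0,6,18] → ·  [on edge]
    (5,8)@(11, 17): e=[8,6,10] → #
    (6,8)@(13, 17): e=[0,-6,30] → ·  [on edge]
    (5,9)@(11, 19): e=[16,6,2] → #
    (6,9)@(13, 19): e=[8,-6,22] → ·
    (5,10)@(11, 21): e=[24,6,-6] → ·
  covered (2 px):
    · · · · · · ·
    · · · · · · ·
    · · · · · · ·
    · · · · · · ·
    · · · · · · ·
    · · · · · · ·
    · · · · · · ·
    · · · · · · ·
    · · · · · # ·
    · · · · · # ·
    · · · · · · ·
    · · · · · · ·
T2:
  2·area = 6
  edge (6, 8)→(5, 18): d=(-1,10) right/bottom  bias=-1
  edge (5, 18)→(6, 2): d=(1,-16) top-left  bias=+0
  edge (6, 2)→(6, 8): d=(0,6) right/bottom  bias=-1
  covered (0 px):
    · · · · · · ·
    · · · · · · ·
    · · · · · · ·
    · · · · · · ·
    · · · · · · ·
    · · · · · · ·
    · · · · · · ·
    · · · · · · ·
    · · · · · · ·
    · · · · · · ·
    · · · · · · ·
    · · · · · · ·
T3:
  2·area = 36
  edge (10, 14)→(4, 14): d=(-6,0) right/bottom  bias=-1
  edge (4, 14)→(2, 8): d=(-2,-6) top-left  bias=+0
  edge (2, 8)→(10, 14): d=(8,6) right/bottom  bias=-1
    (0,2)@(1, 5): e=[54,0,-18] → ·  [on edge]
    (1,4)@(3, 9): e=[30,4,2] → #
    (2,4)@(5, 9): e=[30,16,-10] → ·
    (1,5)@(3, 11): e=[18,0,18] → #  [on edge]
    (2,5)@(5, 11): e=[18,12,6] → #
    (3,5)@(7, 11): e=[18,24,-6] → ·
    (1,6)@(3, 13): e=[6,-4,34] → ·
    (2,6)@(5, 13): e=[6,8,22] → #
    (3,6)@(7, 13): e=[6,20,10] → #
    (4,6)@(9, 13): e=[6,32,-2] → ·
    (2,7)@(5, 15): e=[-6,4,38] → ·
    (3,7)@(7, 15): e=[-6,16,26] → ·
    (2,8)@(5, 17): e=[-18,0,54] → ·  [on edge]
    (3,11)@(7, 23): e=[-54,0,90] → ·  [on edge]
  covered (5 px):
    · · · · · · ·
    · · · · · · ·
    · · · · · · ·
    · · · · · · ·
    · # · · · · ·
    · # # · · · ·
    · · # # · · ·
    · · · · · · ·
    · · · · · · ·
    · · · · · · ·
    · · · · · · ·
    · · · · · · ·
T4:
  2·area = 64  (B↔C swapped to make it positive)
  edge (10, 6)→(10, 22): d=(0,16) right/bottom  bias=-1
  edge (10, 22)→(6, 0): d=(-4,-22) top-left  bias=+0
  edge (6, 0)→(10, 6): d=(4,6) right/bottom  bias=-1
    (3,1)@(7, 3): e=[48,10,6] → #
    (4,1)@(9, 3): e=[16,54,-6] → ·
    (3,2)@(7, 5): e=[48,2,14] → #
    (4,2)@(9, 5): e=[16,46,2] → #
    (5,2)@(11, 5): e=[-16,90,-10] → ·
    (3,3)@(7, 7): e=[48,-6,22] → ·
    (4,3)@(9, 7): e=[16,38,10] → #
    (5,3)@(11, 7): e=[-16,82,-2] → ·
    (4,4)@(9, 9): e=[16,30,18] → #
    (5,4)@(11, 9): e=[-16,74,6] → ·
    (4,5)@(9, 11): e=[16,22,26] → #
    (5,5)@(11, 11): e=[-16,66,14] → ·
  covered (8 px):
    · · · · · · ·
    · · · # · · ·
    · · · # # · ·
    · · · · # · ·
    · · · · # · ·
    · · · · # · ·
    · · · · # · ·
    · · · · # · ·
    · · · · · · ·
    · · · · · · ·
    · · · · · · ·
    · · · · · · ·

Z-buffer (winner per pixel, '.' = empty):
  . . . . . . .
  . . . 4 . . .
  . . . 4 4 . .
  . . . . 4 . .
  . 3 . . 4 . .
  . 3 3 . 4 . .
  . . 3 3 4 . .
  . . . . 4 0 .
  . . . . . 1 .
  . . . . . 1 .
  . . . . . . .
  . . . . . . .

Result: 4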